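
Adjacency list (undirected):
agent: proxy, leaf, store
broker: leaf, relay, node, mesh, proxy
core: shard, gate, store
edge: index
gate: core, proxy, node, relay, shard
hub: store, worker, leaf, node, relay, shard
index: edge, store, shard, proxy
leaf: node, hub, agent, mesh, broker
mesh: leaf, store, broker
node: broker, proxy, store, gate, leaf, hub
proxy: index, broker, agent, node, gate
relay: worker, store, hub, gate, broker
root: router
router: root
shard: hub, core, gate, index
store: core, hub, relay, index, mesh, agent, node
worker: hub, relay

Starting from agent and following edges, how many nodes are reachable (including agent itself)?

BFS from agent visits: agent, proxy, leaf, store, index, broker, node, gate, hub, mesh, core, relay, edge, shard, worker
Reachable nodes: 15 of 17 total.

15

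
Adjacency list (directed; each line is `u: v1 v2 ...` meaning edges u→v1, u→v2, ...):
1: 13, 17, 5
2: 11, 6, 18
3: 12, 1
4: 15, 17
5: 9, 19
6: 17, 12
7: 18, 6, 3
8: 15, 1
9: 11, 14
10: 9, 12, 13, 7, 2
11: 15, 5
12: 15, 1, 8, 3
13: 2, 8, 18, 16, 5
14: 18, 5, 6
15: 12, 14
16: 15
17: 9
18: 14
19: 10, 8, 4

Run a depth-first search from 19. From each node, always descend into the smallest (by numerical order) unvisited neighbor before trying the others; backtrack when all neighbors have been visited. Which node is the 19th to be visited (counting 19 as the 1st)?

Visit 19
19 → 4
4 → 15
15 → 12
12 → 1
1 → 5
5 → 9
9 → 11
9 → 14
14 → 6
6 → 17
14 → 18
1 → 13
13 → 2
13 → 8
13 → 16
12 → 3
19 → 10
10 → 7

Visit order: 19, 4, 15, 12, 1, 5, 9, 11, 14, 6, 17, 18, 13, 2, 8, 16, 3, 10, 7

7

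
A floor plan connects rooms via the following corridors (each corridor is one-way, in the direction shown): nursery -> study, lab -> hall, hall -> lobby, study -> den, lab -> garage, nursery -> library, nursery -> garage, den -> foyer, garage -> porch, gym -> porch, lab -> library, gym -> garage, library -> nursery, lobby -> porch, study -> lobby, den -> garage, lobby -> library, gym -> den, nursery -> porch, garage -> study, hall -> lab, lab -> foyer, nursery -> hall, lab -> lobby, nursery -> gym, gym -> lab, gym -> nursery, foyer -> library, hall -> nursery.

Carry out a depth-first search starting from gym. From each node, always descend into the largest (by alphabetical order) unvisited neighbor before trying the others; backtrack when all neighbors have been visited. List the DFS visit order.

Visit gym
gym → porch
gym → nursery
nursery → study
study → lobby
lobby → library
study → den
den → garage
den → foyer
nursery → hall
hall → lab

gym, porch, nursery, study, lobby, library, den, garage, foyer, hall, lab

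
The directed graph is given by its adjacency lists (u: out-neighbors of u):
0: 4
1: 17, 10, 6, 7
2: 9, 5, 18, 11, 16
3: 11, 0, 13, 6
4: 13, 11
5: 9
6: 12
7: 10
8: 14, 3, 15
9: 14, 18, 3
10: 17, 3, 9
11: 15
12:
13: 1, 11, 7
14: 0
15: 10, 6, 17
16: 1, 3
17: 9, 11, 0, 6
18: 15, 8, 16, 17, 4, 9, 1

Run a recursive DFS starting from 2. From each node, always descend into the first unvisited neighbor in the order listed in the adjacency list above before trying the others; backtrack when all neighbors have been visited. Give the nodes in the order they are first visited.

2 9 14 0 4 13 1 17 11 15 10 3 6 12 7 18 8 16 5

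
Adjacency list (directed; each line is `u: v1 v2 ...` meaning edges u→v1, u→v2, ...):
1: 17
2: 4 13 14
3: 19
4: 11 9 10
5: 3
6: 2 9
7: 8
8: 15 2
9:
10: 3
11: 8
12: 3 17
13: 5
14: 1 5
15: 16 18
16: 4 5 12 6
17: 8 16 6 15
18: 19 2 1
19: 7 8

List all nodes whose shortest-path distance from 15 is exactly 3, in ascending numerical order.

Level 0: 15
Level 1: 16, 18
Level 2: 1, 2, 4, 5, 6, 12, 19
Level 3: 3, 7, 8, 9, 10, 11, 13, 14, 17

3, 7, 8, 9, 10, 11, 13, 14, 17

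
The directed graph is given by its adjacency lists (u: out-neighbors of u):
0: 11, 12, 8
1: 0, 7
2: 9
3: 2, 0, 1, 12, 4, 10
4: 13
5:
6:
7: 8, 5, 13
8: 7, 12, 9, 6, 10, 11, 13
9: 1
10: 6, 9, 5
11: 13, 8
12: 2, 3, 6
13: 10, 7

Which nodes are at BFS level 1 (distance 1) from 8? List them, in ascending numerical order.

6, 7, 9, 10, 11, 12, 13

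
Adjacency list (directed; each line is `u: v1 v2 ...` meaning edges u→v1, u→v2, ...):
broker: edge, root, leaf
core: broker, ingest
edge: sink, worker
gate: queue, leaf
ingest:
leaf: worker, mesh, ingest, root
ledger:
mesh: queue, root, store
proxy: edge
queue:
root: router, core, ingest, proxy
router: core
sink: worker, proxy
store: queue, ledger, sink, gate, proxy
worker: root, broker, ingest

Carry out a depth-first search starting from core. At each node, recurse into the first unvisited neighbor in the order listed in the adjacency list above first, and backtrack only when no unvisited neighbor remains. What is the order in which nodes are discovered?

core broker edge sink worker root router ingest proxy leaf mesh queue store ledger gate

Visit core
core → broker
broker → edge
edge → sink
sink → worker
worker → root
root → router
root → ingest
root → proxy
broker → leaf
leaf → mesh
mesh → queue
mesh → store
store → ledger
store → gate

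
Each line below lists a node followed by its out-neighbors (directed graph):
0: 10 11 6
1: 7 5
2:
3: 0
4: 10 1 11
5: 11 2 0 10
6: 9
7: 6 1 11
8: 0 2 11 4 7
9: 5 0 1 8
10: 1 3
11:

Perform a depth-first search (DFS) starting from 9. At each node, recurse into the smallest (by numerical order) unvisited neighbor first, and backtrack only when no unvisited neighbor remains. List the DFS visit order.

9 -> 0 -> 6 -> 10 -> 1 -> 5 -> 2 -> 11 -> 7 -> 3 -> 8 -> 4

Visit 9
9 → 0
0 → 6
0 → 10
10 → 1
1 → 5
5 → 2
5 → 11
1 → 7
10 → 3
9 → 8
8 → 4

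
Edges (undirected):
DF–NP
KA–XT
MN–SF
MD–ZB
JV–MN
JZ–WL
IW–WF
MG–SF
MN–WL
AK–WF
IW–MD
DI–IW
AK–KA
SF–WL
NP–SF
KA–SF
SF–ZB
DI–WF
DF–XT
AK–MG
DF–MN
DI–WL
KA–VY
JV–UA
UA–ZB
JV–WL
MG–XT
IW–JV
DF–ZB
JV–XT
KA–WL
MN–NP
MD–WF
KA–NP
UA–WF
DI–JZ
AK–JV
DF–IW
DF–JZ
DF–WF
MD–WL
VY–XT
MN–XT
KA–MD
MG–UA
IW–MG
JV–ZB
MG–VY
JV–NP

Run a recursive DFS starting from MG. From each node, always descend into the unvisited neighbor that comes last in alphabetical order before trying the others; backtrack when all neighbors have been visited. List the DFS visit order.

Visit MG
MG → XT
XT → VY
VY → KA
KA → WL
WL → SF
SF → ZB
ZB → UA
UA → WF
WF → MD
MD → IW
IW → JV
JV → NP
NP → MN
MN → DF
DF → JZ
JZ → DI
JV → AK

MG XT VY KA WL SF ZB UA WF MD IW JV NP MN DF JZ DI AK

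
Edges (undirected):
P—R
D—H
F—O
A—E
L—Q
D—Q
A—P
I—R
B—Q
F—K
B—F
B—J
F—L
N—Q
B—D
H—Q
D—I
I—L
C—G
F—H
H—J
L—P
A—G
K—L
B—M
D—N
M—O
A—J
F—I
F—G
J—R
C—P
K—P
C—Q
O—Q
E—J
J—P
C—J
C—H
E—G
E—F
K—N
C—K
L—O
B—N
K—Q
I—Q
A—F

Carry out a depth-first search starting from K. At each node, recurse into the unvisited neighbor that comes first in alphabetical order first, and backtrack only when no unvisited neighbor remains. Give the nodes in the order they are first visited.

K, C, G, A, E, F, B, D, H, J, P, L, I, Q, N, O, M, R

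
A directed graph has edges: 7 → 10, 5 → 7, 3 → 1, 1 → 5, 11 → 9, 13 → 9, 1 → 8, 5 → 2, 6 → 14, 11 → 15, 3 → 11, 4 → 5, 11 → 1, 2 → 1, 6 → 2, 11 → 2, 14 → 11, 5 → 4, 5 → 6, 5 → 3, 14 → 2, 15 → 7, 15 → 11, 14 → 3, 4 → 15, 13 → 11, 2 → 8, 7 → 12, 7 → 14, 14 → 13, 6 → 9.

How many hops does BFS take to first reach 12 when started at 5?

2

Level 0: 5
Level 1: 2, 3, 4, 6, 7
Level 2: 1, 8, 9, 10, 11, 12, 14, 15
Level 3: 13
12 first appears at level 2.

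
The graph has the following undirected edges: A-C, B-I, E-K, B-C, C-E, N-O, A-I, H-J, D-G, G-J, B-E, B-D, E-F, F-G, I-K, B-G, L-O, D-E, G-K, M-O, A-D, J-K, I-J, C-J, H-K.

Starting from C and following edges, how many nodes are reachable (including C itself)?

BFS from C visits: C, J, E, B, A, K, I, H, G, F, D
Reachable nodes: 11 of 15 total.

11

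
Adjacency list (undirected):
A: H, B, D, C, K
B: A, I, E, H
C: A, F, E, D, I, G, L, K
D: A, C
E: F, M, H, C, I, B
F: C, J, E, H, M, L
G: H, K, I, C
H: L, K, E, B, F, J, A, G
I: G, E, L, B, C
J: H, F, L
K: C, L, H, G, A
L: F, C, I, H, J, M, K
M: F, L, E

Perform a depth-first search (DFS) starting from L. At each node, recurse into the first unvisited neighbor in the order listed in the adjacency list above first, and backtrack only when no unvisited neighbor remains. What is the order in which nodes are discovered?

Visit L
L → F
F → C
C → A
A → H
H → K
K → G
G → I
I → E
E → M
E → B
H → J
A → D

L, F, C, A, H, K, G, I, E, M, B, J, D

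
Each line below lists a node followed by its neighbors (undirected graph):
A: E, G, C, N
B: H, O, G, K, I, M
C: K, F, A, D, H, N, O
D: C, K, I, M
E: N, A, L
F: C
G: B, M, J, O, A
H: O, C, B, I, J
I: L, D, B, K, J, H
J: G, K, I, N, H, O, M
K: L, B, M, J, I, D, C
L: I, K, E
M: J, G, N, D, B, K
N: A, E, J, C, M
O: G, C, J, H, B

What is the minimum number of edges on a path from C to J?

Level 0: C
Level 1: A, D, F, H, K, N, O
Level 2: B, E, G, I, J, L, M
J first appears at level 2.

2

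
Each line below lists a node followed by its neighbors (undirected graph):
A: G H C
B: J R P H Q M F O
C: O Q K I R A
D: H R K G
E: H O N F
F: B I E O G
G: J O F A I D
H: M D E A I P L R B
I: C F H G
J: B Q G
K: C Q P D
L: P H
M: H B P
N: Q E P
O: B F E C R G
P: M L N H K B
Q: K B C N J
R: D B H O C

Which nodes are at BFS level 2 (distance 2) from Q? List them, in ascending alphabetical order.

Level 0: Q
Level 1: B, C, J, K, N
Level 2: A, D, E, F, G, H, I, M, O, P, R
Level 3: L

A, D, E, F, G, H, I, M, O, P, R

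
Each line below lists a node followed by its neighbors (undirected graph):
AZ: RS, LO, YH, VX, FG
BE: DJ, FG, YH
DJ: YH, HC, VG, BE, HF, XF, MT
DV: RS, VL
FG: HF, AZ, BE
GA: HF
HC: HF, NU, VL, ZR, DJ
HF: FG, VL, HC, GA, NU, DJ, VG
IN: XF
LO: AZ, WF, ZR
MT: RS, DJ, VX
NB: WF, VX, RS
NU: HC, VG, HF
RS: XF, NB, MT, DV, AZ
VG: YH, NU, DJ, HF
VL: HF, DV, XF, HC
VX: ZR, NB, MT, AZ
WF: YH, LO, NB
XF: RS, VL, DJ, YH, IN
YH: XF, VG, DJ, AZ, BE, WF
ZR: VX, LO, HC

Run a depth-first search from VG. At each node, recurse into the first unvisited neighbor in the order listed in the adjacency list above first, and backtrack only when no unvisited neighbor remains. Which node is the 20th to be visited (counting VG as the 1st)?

NU

Visit VG
VG → YH
YH → XF
XF → RS
RS → NB
NB → WF
WF → LO
LO → AZ
AZ → VX
VX → ZR
ZR → HC
HC → HF
HF → FG
FG → BE
BE → DJ
DJ → MT
HF → VL
VL → DV
HF → GA
HF → NU
XF → IN

Visit order: VG, YH, XF, RS, NB, WF, LO, AZ, VX, ZR, HC, HF, FG, BE, DJ, MT, VL, DV, GA, NU, IN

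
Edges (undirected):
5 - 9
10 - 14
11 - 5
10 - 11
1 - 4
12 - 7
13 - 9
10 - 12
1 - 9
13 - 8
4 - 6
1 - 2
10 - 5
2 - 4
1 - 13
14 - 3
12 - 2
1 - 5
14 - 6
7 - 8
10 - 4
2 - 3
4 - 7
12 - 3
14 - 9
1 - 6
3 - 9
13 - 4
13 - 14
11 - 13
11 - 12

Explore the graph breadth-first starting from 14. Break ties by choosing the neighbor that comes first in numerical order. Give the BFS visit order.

14 3 6 9 10 13 2 12 1 4 5 11 8 7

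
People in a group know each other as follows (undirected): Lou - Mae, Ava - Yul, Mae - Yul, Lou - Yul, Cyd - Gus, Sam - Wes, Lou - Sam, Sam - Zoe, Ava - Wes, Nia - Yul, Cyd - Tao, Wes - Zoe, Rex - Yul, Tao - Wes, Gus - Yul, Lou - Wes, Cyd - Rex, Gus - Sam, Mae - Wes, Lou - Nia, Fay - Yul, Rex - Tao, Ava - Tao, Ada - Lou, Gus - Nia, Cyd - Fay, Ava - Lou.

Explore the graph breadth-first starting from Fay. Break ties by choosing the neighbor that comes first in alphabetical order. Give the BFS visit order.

Visit Fay; enqueue Cyd, Yul → queue [Cyd, Yul]
Visit Cyd; enqueue Gus, Rex, Tao → queue [Yul, Gus, Rex, Tao]
Visit Yul; enqueue Ava, Lou, Mae, Nia → queue [Gus, Rex, Tao, Ava, Lou, Mae, Nia]
Visit Gus; enqueue Sam → queue [Rex, Tao, Ava, Lou, Mae, Nia, Sam]
Visit Rex → queue [Tao, Ava, Lou, Mae, Nia, Sam]
Visit Tao; enqueue Wes → queue [Ava, Lou, Mae, Nia, Sam, Wes]
Visit Ava → queue [Lou, Mae, Nia, Sam, Wes]
Visit Lou; enqueue Ada → queue [Mae, Nia, Sam, Wes, Ada]
Visit Mae → queue [Nia, Sam, Wes, Ada]
Visit Nia → queue [Sam, Wes, Ada]
Visit Sam; enqueue Zoe → queue [Wes, Ada, Zoe]
Visit Wes → queue [Ada, Zoe]
Visit Ada → queue [Zoe]
Visit Zoe → queue []

Fay, Cyd, Yul, Gus, Rex, Tao, Ava, Lou, Mae, Nia, Sam, Wes, Ada, Zoe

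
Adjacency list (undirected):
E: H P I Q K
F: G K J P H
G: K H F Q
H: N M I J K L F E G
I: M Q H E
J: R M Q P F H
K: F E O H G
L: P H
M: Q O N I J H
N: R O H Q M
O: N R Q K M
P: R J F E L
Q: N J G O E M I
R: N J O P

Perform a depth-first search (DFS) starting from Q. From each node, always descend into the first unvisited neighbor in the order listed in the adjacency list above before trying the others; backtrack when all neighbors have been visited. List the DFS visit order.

Visit Q
Q → N
N → R
R → J
J → M
M → O
O → K
K → F
F → G
G → H
H → I
I → E
E → P
P → L

Q, N, R, J, M, O, K, F, G, H, I, E, P, L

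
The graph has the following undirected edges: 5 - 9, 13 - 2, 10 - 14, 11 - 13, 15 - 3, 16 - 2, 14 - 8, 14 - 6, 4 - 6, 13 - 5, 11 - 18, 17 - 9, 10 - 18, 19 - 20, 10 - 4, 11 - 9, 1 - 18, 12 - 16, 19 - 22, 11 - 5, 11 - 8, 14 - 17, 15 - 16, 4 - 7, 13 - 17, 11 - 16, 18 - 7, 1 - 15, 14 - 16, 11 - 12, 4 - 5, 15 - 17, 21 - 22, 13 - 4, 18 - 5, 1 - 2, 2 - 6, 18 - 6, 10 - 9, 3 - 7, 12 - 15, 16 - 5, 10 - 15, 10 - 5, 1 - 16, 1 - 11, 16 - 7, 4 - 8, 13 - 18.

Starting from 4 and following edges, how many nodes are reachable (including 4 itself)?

BFS from 4 visits: 4, 5, 6, 7, 8, 10, 13, 9, 11, 16, 18, 2, 14, 3, 15, 17, 1, 12
Reachable nodes: 18 of 22 total.

18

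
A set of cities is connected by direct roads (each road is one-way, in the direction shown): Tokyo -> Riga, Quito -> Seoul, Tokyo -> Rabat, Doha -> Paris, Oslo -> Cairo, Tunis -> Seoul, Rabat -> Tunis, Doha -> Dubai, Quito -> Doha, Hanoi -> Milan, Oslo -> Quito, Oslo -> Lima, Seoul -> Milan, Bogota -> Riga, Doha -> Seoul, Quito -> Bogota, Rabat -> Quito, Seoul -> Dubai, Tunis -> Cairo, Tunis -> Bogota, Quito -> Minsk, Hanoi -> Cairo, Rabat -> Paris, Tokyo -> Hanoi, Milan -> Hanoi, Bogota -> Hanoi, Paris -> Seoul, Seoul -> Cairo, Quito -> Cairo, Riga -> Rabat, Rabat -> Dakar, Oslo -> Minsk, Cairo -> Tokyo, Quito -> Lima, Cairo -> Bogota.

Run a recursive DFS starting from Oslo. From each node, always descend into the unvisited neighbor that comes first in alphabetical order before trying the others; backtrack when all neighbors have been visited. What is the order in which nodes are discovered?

Visit Oslo
Oslo → Cairo
Cairo → Bogota
Bogota → Hanoi
Hanoi → Milan
Bogota → Riga
Riga → Rabat
Rabat → Dakar
Rabat → Paris
Paris → Seoul
Seoul → Dubai
Rabat → Quito
Quito → Doha
Quito → Lima
Quito → Minsk
Rabat → Tunis
Cairo → Tokyo

Oslo -> Cairo -> Bogota -> Hanoi -> Milan -> Riga -> Rabat -> Dakar -> Paris -> Seoul -> Dubai -> Quito -> Doha -> Lima -> Minsk -> Tunis -> Tokyo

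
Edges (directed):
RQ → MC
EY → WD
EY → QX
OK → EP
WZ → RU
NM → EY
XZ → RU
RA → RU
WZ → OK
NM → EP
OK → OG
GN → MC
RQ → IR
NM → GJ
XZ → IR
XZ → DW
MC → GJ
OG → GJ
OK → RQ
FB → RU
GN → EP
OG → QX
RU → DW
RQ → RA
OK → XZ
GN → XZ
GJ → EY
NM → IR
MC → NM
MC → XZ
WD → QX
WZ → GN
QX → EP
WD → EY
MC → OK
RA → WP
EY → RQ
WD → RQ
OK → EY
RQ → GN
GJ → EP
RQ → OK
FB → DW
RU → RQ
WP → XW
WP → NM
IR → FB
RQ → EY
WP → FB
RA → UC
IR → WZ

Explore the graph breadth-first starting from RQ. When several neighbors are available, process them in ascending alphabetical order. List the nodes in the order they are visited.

Visit RQ; enqueue EY, GN, IR, MC, OK, RA → queue [EY, GN, IR, MC, OK, RA]
Visit EY; enqueue QX, WD → queue [GN, IR, MC, OK, RA, QX, WD]
Visit GN; enqueue EP, XZ → queue [IR, MC, OK, RA, QX, WD, EP, XZ]
Visit IR; enqueue FB, WZ → queue [MC, OK, RA, QX, WD, EP, XZ, FB, WZ]
Visit MC; enqueue GJ, NM → queue [OK, RA, QX, WD, EP, XZ, FB, WZ, GJ, NM]
Visit OK; enqueue OG → queue [RA, QX, WD, EP, XZ, FB, WZ, GJ, NM, OG]
Visit RA; enqueue RU, UC, WP → queue [QX, WD, EP, XZ, FB, WZ, GJ, NM, OG, RU, UC, WP]
Visit QX → queue [WD, EP, XZ, FB, WZ, GJ, NM, OG, RU, UC, WP]
Visit WD → queue [EP, XZ, FB, WZ, GJ, NM, OG, RU, UC, WP]
Visit EP → queue [XZ, FB, WZ, GJ, NM, OG, RU, UC, WP]
Visit XZ; enqueue DW → queue [FB, WZ, GJ, NM, OG, RU, UC, WP, DW]
Visit FB → queue [WZ, GJ, NM, OG, RU, UC, WP, DW]
Visit WZ → queue [GJ, NM, OG, RU, UC, WP, DW]
Visit GJ → queue [NM, OG, RU, UC, WP, DW]
Visit NM → queue [OG, RU, UC, WP, DW]
Visit OG → queue [RU, UC, WP, DW]
Visit RU → queue [UC, WP, DW]
Visit UC → queue [WP, DW]
Visit WP; enqueue XW → queue [DW, XW]
Visit DW → queue [XW]
Visit XW → queue []

RQ, EY, GN, IR, MC, OK, RA, QX, WD, EP, XZ, FB, WZ, GJ, NM, OG, RU, UC, WP, DW, XW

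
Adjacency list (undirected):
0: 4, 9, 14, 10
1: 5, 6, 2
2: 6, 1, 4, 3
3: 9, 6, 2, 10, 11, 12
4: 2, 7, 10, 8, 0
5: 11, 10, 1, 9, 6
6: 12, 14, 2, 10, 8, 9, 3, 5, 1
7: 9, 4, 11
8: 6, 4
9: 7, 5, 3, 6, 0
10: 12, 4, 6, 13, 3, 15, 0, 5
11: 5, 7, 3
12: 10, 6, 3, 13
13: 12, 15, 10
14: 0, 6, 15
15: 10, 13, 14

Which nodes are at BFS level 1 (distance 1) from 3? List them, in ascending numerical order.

Level 0: 3
Level 1: 2, 6, 9, 10, 11, 12
Level 2: 0, 1, 4, 5, 7, 8, 13, 14, 15

2, 6, 9, 10, 11, 12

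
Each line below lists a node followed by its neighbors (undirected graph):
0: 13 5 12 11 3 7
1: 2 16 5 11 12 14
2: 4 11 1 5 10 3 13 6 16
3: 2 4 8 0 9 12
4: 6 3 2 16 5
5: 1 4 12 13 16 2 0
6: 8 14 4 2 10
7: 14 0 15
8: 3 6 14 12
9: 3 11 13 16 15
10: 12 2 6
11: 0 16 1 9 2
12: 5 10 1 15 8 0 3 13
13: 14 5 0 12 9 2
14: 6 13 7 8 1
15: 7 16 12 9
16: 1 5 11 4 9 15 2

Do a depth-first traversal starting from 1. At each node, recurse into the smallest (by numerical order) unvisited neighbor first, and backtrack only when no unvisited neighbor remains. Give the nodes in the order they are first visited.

Visit 1
1 → 2
2 → 3
3 → 0
0 → 5
5 → 4
4 → 6
6 → 8
8 → 12
12 → 10
12 → 13
13 → 9
9 → 11
11 → 16
16 → 15
15 → 7
7 → 14

1, 2, 3, 0, 5, 4, 6, 8, 12, 10, 13, 9, 11, 16, 15, 7, 14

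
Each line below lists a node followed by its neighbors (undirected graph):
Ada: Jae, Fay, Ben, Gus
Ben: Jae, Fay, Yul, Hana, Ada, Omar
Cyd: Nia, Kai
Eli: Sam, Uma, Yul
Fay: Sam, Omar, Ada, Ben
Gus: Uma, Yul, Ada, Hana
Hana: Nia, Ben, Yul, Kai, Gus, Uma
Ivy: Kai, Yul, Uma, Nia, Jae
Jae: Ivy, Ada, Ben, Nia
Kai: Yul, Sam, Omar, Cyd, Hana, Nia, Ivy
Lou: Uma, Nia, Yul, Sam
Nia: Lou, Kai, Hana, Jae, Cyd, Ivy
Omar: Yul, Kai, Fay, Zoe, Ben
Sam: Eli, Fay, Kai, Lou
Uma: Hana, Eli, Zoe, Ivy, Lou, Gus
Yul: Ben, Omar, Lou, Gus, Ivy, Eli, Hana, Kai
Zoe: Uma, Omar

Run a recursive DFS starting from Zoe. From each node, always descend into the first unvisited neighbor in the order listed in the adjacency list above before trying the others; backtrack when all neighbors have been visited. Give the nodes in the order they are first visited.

Visit Zoe
Zoe → Uma
Uma → Hana
Hana → Nia
Nia → Lou
Lou → Yul
Yul → Ben
Ben → Jae
Jae → Ivy
Ivy → Kai
Kai → Sam
Sam → Eli
Sam → Fay
Fay → Omar
Fay → Ada
Ada → Gus
Kai → Cyd

Zoe Uma Hana Nia Lou Yul Ben Jae Ivy Kai Sam Eli Fay Omar Ada Gus Cyd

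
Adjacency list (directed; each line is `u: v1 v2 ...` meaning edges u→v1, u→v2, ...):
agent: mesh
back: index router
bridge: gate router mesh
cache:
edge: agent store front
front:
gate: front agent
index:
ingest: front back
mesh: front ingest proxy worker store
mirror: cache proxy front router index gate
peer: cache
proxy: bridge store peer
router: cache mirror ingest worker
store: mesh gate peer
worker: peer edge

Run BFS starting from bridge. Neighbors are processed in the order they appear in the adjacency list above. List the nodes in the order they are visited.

bridge -> gate -> router -> mesh -> front -> agent -> cache -> mirror -> ingest -> worker -> proxy -> store -> index -> back -> peer -> edge

Visit bridge; enqueue gate, router, mesh → queue [gate, router, mesh]
Visit gate; enqueue front, agent → queue [router, mesh, front, agent]
Visit router; enqueue cache, mirror, ingest, worker → queue [mesh, front, agent, cache, mirror, ingest, worker]
Visit mesh; enqueue proxy, store → queue [front, agent, cache, mirror, ingest, worker, proxy, store]
Visit front → queue [agent, cache, mirror, ingest, worker, proxy, store]
Visit agent → queue [cache, mirror, ingest, worker, proxy, store]
Visit cache → queue [mirror, ingest, worker, proxy, store]
Visit mirror; enqueue index → queue [ingest, worker, proxy, store, index]
Visit ingest; enqueue back → queue [worker, proxy, store, index, back]
Visit worker; enqueue peer, edge → queue [proxy, store, index, back, peer, edge]
Visit proxy → queue [store, index, back, peer, edge]
Visit store → queue [index, back, peer, edge]
Visit index → queue [back, peer, edge]
Visit back → queue [peer, edge]
Visit peer → queue [edge]
Visit edge → queue []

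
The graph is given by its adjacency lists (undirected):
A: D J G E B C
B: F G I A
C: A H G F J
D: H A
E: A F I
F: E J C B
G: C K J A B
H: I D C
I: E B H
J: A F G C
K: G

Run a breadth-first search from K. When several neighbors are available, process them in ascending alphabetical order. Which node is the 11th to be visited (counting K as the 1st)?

Visit K; enqueue G → queue [G]
Visit G; enqueue A, B, C, J → queue [A, B, C, J]
Visit A; enqueue D, E → queue [B, C, J, D, E]
Visit B; enqueue F, I → queue [C, J, D, E, F, I]
Visit C; enqueue H → queue [J, D, E, F, I, H]
Visit J → queue [D, E, F, I, H]
Visit D → queue [E, F, I, H]
Visit E → queue [F, I, H]
Visit F → queue [I, H]
Visit I → queue [H]
Visit H → queue []

Visit order: K, G, A, B, C, J, D, E, F, I, H

H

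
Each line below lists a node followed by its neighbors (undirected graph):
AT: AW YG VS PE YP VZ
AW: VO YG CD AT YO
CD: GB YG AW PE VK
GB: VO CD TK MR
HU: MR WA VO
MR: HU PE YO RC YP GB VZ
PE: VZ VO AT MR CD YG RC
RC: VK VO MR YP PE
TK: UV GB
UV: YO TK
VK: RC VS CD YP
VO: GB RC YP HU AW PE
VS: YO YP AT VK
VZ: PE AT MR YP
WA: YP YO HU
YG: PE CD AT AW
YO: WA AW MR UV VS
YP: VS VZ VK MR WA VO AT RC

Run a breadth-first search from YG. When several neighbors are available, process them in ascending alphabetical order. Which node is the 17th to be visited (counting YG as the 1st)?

UV

Visit YG; enqueue AT, AW, CD, PE → queue [AT, AW, CD, PE]
Visit AT; enqueue VS, VZ, YP → queue [AW, CD, PE, VS, VZ, YP]
Visit AW; enqueue VO, YO → queue [CD, PE, VS, VZ, YP, VO, YO]
Visit CD; enqueue GB, VK → queue [PE, VS, VZ, YP, VO, YO, GB, VK]
Visit PE; enqueue MR, RC → queue [VS, VZ, YP, VO, YO, GB, VK, MR, RC]
Visit VS → queue [VZ, YP, VO, YO, GB, VK, MR, RC]
Visit VZ → queue [YP, VO, YO, GB, VK, MR, RC]
Visit YP; enqueue WA → queue [VO, YO, GB, VK, MR, RC, WA]
Visit VO; enqueue HU → queue [YO, GB, VK, MR, RC, WA, HU]
Visit YO; enqueue UV → queue [GB, VK, MR, RC, WA, HU, UV]
Visit GB; enqueue TK → queue [VK, MR, RC, WA, HU, UV, TK]
Visit VK → queue [MR, RC, WA, HU, UV, TK]
Visit MR → queue [RC, WA, HU, UV, TK]
Visit RC → queue [WA, HU, UV, TK]
Visit WA → queue [HU, UV, TK]
Visit HU → queue [UV, TK]
Visit UV → queue [TK]
Visit TK → queue []

Visit order: YG, AT, AW, CD, PE, VS, VZ, YP, VO, YO, GB, VK, MR, RC, WA, HU, UV, TK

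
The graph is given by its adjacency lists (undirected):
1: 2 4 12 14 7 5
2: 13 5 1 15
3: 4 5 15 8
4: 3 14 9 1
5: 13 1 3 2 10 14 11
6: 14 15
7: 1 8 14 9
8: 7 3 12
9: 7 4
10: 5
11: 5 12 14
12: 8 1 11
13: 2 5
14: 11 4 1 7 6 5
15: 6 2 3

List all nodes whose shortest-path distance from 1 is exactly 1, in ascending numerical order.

Level 0: 1
Level 1: 2, 4, 5, 7, 12, 14
Level 2: 3, 6, 8, 9, 10, 11, 13, 15

2, 4, 5, 7, 12, 14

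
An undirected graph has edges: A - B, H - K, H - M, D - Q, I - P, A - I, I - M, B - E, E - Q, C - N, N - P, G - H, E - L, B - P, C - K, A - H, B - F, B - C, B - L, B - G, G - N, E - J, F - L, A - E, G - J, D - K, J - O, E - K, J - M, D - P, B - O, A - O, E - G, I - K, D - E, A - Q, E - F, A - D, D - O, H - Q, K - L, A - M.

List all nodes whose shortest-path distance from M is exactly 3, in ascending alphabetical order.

C, F, L, N

Level 0: M
Level 1: A, H, I, J
Level 2: B, D, E, G, K, O, P, Q
Level 3: C, F, L, N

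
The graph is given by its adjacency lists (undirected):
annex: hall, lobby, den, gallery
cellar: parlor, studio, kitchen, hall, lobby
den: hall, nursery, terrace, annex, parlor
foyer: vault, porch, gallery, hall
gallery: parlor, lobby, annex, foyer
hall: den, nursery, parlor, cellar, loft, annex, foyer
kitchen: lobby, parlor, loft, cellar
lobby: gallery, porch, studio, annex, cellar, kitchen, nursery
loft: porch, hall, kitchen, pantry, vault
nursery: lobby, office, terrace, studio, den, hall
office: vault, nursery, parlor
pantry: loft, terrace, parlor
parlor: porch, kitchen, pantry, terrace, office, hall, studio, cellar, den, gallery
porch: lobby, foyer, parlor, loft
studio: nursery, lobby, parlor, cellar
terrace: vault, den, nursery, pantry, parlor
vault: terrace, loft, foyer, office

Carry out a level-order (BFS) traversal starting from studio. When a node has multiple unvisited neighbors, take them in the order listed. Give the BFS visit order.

Visit studio; enqueue nursery, lobby, parlor, cellar → queue [nursery, lobby, parlor, cellar]
Visit nursery; enqueue office, terrace, den, hall → queue [lobby, parlor, cellar, office, terrace, den, hall]
Visit lobby; enqueue gallery, porch, annex, kitchen → queue [parlor, cellar, office, terrace, den, hall, gallery, porch, annex, kitchen]
Visit parlor; enqueue pantry → queue [cellar, office, terrace, den, hall, gallery, porch, annex, kitchen, pantry]
Visit cellar → queue [office, terrace, den, hall, gallery, porch, annex, kitchen, pantry]
Visit office; enqueue vault → queue [terrace, den, hall, gallery, porch, annex, kitchen, pantry, vault]
Visit terrace → queue [den, hall, gallery, porch, annex, kitchen, pantry, vault]
Visit den → queue [hall, gallery, porch, annex, kitchen, pantry, vault]
Visit hall; enqueue loft, foyer → queue [gallery, porch, annex, kitchen, pantry, vault, loft, foyer]
Visit gallery → queue [porch, annex, kitchen, pantry, vault, loft, foyer]
Visit porch → queue [annex, kitchen, pantry, vault, loft, foyer]
Visit annex → queue [kitchen, pantry, vault, loft, foyer]
Visit kitchen → queue [pantry, vault, loft, foyer]
Visit pantry → queue [vault, loft, foyer]
Visit vault → queue [loft, foyer]
Visit loft → queue [foyer]
Visit foyer → queue []

studio -> nursery -> lobby -> parlor -> cellar -> office -> terrace -> den -> hall -> gallery -> porch -> annex -> kitchen -> pantry -> vault -> loft -> foyer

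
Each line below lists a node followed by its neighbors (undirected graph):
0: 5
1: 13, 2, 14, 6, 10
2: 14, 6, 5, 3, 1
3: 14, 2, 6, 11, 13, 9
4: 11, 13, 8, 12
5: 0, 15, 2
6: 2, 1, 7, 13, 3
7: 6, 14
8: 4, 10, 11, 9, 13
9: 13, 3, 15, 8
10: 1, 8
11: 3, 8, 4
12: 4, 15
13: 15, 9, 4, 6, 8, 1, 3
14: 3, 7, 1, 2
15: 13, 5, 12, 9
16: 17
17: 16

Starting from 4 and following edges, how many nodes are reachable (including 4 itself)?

BFS from 4 visits: 4, 13, 12, 11, 8, 15, 9, 6, 3, 1, 10, 5, 7, 2, 14, 0
Reachable nodes: 16 of 18 total.

16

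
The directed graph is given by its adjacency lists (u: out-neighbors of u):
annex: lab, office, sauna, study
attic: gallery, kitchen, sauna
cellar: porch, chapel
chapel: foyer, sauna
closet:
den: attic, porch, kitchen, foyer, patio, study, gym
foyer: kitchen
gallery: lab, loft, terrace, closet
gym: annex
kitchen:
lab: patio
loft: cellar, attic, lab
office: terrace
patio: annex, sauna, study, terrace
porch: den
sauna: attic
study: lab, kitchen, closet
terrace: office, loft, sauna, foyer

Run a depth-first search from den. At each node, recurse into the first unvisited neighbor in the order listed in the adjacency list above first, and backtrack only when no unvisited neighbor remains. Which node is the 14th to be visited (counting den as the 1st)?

Visit den
den → attic
attic → gallery
gallery → lab
lab → patio
patio → annex
annex → office
office → terrace
terrace → loft
loft → cellar
cellar → porch
cellar → chapel
chapel → foyer
foyer → kitchen
chapel → sauna
annex → study
study → closet
den → gym

Visit order: den, attic, gallery, lab, patio, annex, office, terrace, loft, cellar, porch, chapel, foyer, kitchen, sauna, study, closet, gym

kitchen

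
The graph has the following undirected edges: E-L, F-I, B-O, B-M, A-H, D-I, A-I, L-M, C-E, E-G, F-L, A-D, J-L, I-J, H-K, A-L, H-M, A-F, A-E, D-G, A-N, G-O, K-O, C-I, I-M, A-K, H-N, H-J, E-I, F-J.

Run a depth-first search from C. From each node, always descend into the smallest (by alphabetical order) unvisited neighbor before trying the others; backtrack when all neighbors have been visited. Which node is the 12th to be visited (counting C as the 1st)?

I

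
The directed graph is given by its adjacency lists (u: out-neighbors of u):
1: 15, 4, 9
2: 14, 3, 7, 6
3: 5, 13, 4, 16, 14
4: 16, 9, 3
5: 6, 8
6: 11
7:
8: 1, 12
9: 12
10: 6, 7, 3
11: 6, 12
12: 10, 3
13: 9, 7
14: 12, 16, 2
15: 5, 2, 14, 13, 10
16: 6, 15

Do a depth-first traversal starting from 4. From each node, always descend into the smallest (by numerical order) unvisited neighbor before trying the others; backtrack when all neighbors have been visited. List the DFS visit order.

4 -> 3 -> 5 -> 6 -> 11 -> 12 -> 10 -> 7 -> 8 -> 1 -> 9 -> 15 -> 2 -> 14 -> 16 -> 13

Visit 4
4 → 3
3 → 5
5 → 6
6 → 11
11 → 12
12 → 10
10 → 7
5 → 8
8 → 1
1 → 9
1 → 15
15 → 2
2 → 14
14 → 16
15 → 13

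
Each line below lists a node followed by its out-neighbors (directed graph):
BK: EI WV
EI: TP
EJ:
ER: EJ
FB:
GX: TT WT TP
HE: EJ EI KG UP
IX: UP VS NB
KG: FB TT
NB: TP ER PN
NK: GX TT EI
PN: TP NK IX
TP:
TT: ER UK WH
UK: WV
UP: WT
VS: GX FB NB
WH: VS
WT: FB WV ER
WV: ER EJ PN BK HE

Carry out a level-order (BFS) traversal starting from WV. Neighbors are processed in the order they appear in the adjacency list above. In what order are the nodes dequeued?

WV, ER, EJ, PN, BK, HE, TP, NK, IX, EI, KG, UP, GX, TT, VS, NB, FB, WT, UK, WH

Visit WV; enqueue ER, EJ, PN, BK, HE → queue [ER, EJ, PN, BK, HE]
Visit ER → queue [EJ, PN, BK, HE]
Visit EJ → queue [PN, BK, HE]
Visit PN; enqueue TP, NK, IX → queue [BK, HE, TP, NK, IX]
Visit BK; enqueue EI → queue [HE, TP, NK, IX, EI]
Visit HE; enqueue KG, UP → queue [TP, NK, IX, EI, KG, UP]
Visit TP → queue [NK, IX, EI, KG, UP]
Visit NK; enqueue GX, TT → queue [IX, EI, KG, UP, GX, TT]
Visit IX; enqueue VS, NB → queue [EI, KG, UP, GX, TT, VS, NB]
Visit EI → queue [KG, UP, GX, TT, VS, NB]
Visit KG; enqueue FB → queue [UP, GX, TT, VS, NB, FB]
Visit UP; enqueue WT → queue [GX, TT, VS, NB, FB, WT]
Visit GX → queue [TT, VS, NB, FB, WT]
Visit TT; enqueue UK, WH → queue [VS, NB, FB, WT, UK, WH]
Visit VS → queue [NB, FB, WT, UK, WH]
Visit NB → queue [FB, WT, UK, WH]
Visit FB → queue [WT, UK, WH]
Visit WT → queue [UK, WH]
Visit UK → queue [WH]
Visit WH → queue []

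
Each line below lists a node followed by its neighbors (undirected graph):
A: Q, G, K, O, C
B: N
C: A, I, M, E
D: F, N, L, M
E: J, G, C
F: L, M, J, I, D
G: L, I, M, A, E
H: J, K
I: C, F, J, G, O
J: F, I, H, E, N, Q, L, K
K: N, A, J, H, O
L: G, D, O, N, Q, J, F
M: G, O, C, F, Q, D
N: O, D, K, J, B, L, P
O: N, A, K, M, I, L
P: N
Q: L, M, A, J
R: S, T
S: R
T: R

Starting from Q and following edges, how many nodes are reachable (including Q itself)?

BFS from Q visits: Q, L, M, A, J, G, D, O, N, F, C, K, I, H, E, B, P
Reachable nodes: 17 of 20 total.

17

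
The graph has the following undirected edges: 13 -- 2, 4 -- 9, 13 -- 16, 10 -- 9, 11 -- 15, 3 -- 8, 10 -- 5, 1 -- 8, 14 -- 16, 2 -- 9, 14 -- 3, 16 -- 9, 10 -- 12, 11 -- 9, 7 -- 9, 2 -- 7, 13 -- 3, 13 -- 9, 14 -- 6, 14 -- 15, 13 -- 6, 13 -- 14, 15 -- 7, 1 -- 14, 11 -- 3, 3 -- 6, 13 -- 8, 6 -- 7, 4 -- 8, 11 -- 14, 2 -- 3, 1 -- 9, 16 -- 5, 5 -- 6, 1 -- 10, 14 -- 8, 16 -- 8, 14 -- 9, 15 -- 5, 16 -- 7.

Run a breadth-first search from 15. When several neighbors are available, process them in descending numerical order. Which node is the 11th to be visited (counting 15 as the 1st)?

3

Visit 15; enqueue 14, 11, 7, 5 → queue [14, 11, 7, 5]
Visit 14; enqueue 16, 13, 9, 8, 6, 3, 1 → queue [11, 7, 5, 16, 13, 9, 8, 6, 3, 1]
Visit 11 → queue [7, 5, 16, 13, 9, 8, 6, 3, 1]
Visit 7; enqueue 2 → queue [5, 16, 13, 9, 8, 6, 3, 1, 2]
Visit 5; enqueue 10 → queue [16, 13, 9, 8, 6, 3, 1, 2, 10]
Visit 16 → queue [13, 9, 8, 6, 3, 1, 2, 10]
Visit 13 → queue [9, 8, 6, 3, 1, 2, 10]
Visit 9; enqueue 4 → queue [8, 6, 3, 1, 2, 10, 4]
Visit 8 → queue [6, 3, 1, 2, 10, 4]
Visit 6 → queue [3, 1, 2, 10, 4]
Visit 3 → queue [1, 2, 10, 4]
Visit 1 → queue [2, 10, 4]
Visit 2 → queue [10, 4]
Visit 10; enqueue 12 → queue [4, 12]
Visit 4 → queue [12]
Visit 12 → queue []

Visit order: 15, 14, 11, 7, 5, 16, 13, 9, 8, 6, 3, 1, 2, 10, 4, 12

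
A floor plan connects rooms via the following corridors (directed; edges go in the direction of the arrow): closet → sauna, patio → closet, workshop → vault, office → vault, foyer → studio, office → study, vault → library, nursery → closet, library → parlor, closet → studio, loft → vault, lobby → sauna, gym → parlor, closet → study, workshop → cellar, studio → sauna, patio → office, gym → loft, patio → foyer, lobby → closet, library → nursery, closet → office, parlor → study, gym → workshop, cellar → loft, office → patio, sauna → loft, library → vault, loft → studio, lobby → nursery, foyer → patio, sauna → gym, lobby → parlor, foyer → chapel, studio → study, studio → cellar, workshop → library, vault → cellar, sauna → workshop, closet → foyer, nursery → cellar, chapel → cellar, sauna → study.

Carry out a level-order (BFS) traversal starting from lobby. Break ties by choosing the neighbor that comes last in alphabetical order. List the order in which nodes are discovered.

lobby sauna parlor nursery closet workshop study loft gym cellar studio office foyer vault library patio chapel

Visit lobby; enqueue sauna, parlor, nursery, closet → queue [sauna, parlor, nursery, closet]
Visit sauna; enqueue workshop, study, loft, gym → queue [parlor, nursery, closet, workshop, study, loft, gym]
Visit parlor → queue [nursery, closet, workshop, study, loft, gym]
Visit nursery; enqueue cellar → queue [closet, workshop, study, loft, gym, cellar]
Visit closet; enqueue studio, office, foyer → queue [workshop, study, loft, gym, cellar, studio, office, foyer]
Visit workshop; enqueue vault, library → queue [study, loft, gym, cellar, studio, office, foyer, vault, library]
Visit study → queue [loft, gym, cellar, studio, office, foyer, vault, library]
Visit loft → queue [gym, cellar, studio, office, foyer, vault, library]
Visit gym → queue [cellar, studio, office, foyer, vault, library]
Visit cellar → queue [studio, office, foyer, vault, library]
Visit studio → queue [office, foyer, vault, library]
Visit office; enqueue patio → queue [foyer, vault, library, patio]
Visit foyer; enqueue chapel → queue [vault, library, patio, chapel]
Visit vault → queue [library, patio, chapel]
Visit library → queue [patio, chapel]
Visit patio → queue [chapel]
Visit chapel → queue []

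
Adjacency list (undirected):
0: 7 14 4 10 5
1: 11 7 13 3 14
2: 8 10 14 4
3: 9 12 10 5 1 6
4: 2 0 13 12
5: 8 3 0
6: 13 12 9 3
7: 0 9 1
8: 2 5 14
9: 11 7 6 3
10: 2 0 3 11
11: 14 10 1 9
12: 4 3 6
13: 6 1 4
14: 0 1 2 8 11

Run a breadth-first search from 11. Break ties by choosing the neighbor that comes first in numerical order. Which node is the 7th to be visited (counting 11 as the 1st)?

7

Visit 11; enqueue 1, 9, 10, 14 → queue [1, 9, 10, 14]
Visit 1; enqueue 3, 7, 13 → queue [9, 10, 14, 3, 7, 13]
Visit 9; enqueue 6 → queue [10, 14, 3, 7, 13, 6]
Visit 10; enqueue 0, 2 → queue [14, 3, 7, 13, 6, 0, 2]
Visit 14; enqueue 8 → queue [3, 7, 13, 6, 0, 2, 8]
Visit 3; enqueue 5, 12 → queue [7, 13, 6, 0, 2, 8, 5, 12]
Visit 7 → queue [13, 6, 0, 2, 8, 5, 12]
Visit 13; enqueue 4 → queue [6, 0, 2, 8, 5, 12, 4]
Visit 6 → queue [0, 2, 8, 5, 12, 4]
Visit 0 → queue [2, 8, 5, 12, 4]
Visit 2 → queue [8, 5, 12, 4]
Visit 8 → queue [5, 12, 4]
Visit 5 → queue [12, 4]
Visit 12 → queue [4]
Visit 4 → queue []

Visit order: 11, 1, 9, 10, 14, 3, 7, 13, 6, 0, 2, 8, 5, 12, 4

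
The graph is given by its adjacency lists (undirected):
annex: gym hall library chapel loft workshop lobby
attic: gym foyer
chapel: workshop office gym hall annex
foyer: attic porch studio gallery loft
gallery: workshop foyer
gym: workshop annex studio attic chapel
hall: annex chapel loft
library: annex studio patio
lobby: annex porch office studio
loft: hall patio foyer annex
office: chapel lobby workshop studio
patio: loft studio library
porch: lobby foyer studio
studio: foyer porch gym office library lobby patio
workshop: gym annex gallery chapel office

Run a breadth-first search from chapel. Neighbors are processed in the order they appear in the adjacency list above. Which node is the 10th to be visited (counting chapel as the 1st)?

attic

Visit chapel; enqueue workshop, office, gym, hall, annex → queue [workshop, office, gym, hall, annex]
Visit workshop; enqueue gallery → queue [office, gym, hall, annex, gallery]
Visit office; enqueue lobby, studio → queue [gym, hall, annex, gallery, lobby, studio]
Visit gym; enqueue attic → queue [hall, annex, gallery, lobby, studio, attic]
Visit hall; enqueue loft → queue [annex, gallery, lobby, studio, attic, loft]
Visit annex; enqueue library → queue [gallery, lobby, studio, attic, loft, library]
Visit gallery; enqueue foyer → queue [lobby, studio, attic, loft, library, foyer]
Visit lobby; enqueue porch → queue [studio, attic, loft, library, foyer, porch]
Visit studio; enqueue patio → queue [attic, loft, library, foyer, porch, patio]
Visit attic → queue [loft, library, foyer, porch, patio]
Visit loft → queue [library, foyer, porch, patio]
Visit library → queue [foyer, porch, patio]
Visit foyer → queue [porch, patio]
Visit porch → queue [patio]
Visit patio → queue []

Visit order: chapel, workshop, office, gym, hall, annex, gallery, lobby, studio, attic, loft, library, foyer, porch, patio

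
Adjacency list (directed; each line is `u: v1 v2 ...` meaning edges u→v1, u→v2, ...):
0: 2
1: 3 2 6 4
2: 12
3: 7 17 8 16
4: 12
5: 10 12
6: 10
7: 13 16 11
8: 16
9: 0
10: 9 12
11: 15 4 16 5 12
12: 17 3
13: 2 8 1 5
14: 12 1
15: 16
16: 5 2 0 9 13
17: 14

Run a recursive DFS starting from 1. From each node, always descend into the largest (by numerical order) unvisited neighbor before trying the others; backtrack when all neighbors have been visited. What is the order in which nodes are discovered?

1 6 10 12 17 14 3 16 13 8 5 2 9 0 7 11 15 4

Visit 1
1 → 6
6 → 10
10 → 12
12 → 17
17 → 14
12 → 3
3 → 16
16 → 13
13 → 8
13 → 5
13 → 2
16 → 9
9 → 0
3 → 7
7 → 11
11 → 15
11 → 4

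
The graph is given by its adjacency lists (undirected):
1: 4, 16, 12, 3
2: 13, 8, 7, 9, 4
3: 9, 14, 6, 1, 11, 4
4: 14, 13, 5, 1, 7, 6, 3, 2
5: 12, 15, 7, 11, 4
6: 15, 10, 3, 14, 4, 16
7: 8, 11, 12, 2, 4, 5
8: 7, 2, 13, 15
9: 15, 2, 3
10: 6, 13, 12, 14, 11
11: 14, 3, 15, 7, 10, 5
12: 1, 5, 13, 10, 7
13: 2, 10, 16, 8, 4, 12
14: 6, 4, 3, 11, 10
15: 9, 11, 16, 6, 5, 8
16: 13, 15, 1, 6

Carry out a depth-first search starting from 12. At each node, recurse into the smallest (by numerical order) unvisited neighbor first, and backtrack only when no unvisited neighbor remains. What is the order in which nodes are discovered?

Visit 12
12 → 1
1 → 3
3 → 4
4 → 2
2 → 7
7 → 5
5 → 11
11 → 10
10 → 6
6 → 14
6 → 15
15 → 8
8 → 13
13 → 16
15 → 9

12 -> 1 -> 3 -> 4 -> 2 -> 7 -> 5 -> 11 -> 10 -> 6 -> 14 -> 15 -> 8 -> 13 -> 16 -> 9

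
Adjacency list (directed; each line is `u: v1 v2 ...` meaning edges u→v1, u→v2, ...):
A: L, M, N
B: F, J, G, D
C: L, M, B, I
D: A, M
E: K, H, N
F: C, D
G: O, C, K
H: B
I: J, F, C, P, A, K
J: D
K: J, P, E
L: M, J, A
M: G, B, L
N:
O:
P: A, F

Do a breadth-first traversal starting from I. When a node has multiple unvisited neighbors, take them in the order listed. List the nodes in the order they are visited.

Visit I; enqueue J, F, C, P, A, K → queue [J, F, C, P, A, K]
Visit J; enqueue D → queue [F, C, P, A, K, D]
Visit F → queue [C, P, A, K, D]
Visit C; enqueue L, M, B → queue [P, A, K, D, L, M, B]
Visit P → queue [A, K, D, L, M, B]
Visit A; enqueue N → queue [K, D, L, M, B, N]
Visit K; enqueue E → queue [D, L, M, B, N, E]
Visit D → queue [L, M, B, N, E]
Visit L → queue [M, B, N, E]
Visit M; enqueue G → queue [B, N, E, G]
Visit B → queue [N, E, G]
Visit N → queue [E, G]
Visit E; enqueue H → queue [G, H]
Visit G; enqueue O → queue [H, O]
Visit H → queue [O]
Visit O → queue []

I, J, F, C, P, A, K, D, L, M, B, N, E, G, H, O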